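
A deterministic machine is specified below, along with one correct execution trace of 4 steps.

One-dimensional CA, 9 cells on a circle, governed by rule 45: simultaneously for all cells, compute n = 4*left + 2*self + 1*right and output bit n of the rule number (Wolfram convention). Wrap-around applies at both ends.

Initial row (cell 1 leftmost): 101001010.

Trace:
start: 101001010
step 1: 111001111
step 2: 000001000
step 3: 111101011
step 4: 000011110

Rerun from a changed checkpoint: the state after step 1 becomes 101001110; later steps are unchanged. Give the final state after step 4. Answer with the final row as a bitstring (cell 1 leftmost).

state after step 1 := 101001110
step 2: 111001001
step 3: 000001001
step 4: 011101001

011101001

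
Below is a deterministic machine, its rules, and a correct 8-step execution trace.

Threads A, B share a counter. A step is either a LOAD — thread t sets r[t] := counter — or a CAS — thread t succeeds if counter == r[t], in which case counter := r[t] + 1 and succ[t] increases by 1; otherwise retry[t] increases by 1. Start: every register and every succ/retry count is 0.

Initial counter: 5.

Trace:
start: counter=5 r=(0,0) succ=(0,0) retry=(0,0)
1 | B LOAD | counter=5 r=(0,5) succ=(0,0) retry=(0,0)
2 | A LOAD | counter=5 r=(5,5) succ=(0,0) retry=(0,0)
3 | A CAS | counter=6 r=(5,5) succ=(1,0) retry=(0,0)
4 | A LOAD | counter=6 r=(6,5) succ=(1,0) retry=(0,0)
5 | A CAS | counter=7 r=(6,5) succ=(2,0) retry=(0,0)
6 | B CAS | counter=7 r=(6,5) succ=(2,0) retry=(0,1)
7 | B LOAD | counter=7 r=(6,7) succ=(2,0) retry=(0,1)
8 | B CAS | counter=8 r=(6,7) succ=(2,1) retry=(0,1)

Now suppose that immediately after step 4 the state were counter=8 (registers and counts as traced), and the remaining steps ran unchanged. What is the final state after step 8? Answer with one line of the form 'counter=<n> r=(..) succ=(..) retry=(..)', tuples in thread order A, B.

state after step 4 := counter=8 r=(6,5) succ=(1,0) retry=(0,0)
5 | A CAS | counter=8 r=(6,5) succ=(1,0) retry=(1,0)
6 | B CAS | counter=8 r=(6,5) succ=(1,0) retry=(1,1)
7 | B LOAD | counter=8 r=(6,8) succ=(1,0) retry=(1,1)
8 | B CAS | counter=9 r=(6,8) succ=(1,1) retry=(1,1)

counter=9 r=(6,8) succ=(1,1) retry=(1,1)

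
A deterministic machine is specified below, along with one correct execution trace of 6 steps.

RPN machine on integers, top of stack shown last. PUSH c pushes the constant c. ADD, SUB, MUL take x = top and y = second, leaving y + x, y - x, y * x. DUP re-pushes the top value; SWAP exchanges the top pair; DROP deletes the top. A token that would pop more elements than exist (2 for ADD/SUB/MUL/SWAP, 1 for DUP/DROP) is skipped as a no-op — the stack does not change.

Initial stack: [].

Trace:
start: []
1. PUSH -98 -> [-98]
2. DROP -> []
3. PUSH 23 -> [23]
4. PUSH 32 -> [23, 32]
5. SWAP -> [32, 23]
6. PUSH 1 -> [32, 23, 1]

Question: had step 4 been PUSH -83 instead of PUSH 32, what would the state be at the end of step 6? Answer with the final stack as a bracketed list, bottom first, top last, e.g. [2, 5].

[-83, 23, 1]

(re-executing from step 4 with the substitution; state before step 4: [23])
4. PUSH -83 -> [23, -83]
5. SWAP -> [-83, 23]
6. PUSH 1 -> [-83, 23, 1]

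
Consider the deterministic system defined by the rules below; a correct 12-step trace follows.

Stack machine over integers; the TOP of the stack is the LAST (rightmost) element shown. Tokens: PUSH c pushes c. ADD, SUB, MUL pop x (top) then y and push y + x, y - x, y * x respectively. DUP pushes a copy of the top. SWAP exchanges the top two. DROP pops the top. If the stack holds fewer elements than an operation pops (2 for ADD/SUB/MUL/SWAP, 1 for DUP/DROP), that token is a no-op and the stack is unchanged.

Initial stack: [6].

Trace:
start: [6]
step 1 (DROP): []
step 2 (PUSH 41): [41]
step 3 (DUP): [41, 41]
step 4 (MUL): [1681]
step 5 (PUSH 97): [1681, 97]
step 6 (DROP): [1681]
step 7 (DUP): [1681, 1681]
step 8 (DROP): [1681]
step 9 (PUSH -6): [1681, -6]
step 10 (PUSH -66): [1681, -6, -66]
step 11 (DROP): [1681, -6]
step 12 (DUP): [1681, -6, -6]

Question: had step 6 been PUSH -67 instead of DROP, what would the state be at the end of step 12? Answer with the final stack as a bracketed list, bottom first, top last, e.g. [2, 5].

[1681, 97, -67, -6, -6]

(re-executing from step 6 with the substitution; state before step 6: [1681, 97])
step 6 (PUSH -67): [1681, 97, -67]
step 7 (DUP): [1681, 97, -67, -67]
step 8 (DROP): [1681, 97, -67]
step 9 (PUSH -6): [1681, 97, -67, -6]
step 10 (PUSH -66): [1681, 97, -67, -6, -66]
step 11 (DROP): [1681, 97, -67, -6]
step 12 (DUP): [1681, 97, -67, -6, -6]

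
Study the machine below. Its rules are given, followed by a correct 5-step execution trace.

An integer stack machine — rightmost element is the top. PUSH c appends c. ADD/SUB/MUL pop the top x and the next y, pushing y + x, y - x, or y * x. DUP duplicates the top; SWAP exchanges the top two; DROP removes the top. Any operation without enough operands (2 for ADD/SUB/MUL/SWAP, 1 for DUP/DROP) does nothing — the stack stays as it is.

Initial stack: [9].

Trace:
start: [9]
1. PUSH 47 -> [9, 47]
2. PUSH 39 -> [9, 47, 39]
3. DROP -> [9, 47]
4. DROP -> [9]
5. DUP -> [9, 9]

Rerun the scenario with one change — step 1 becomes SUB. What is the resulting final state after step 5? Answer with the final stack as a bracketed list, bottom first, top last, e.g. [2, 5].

(re-executing from step 1 with the substitution; state before step 1: [9])
1. SUB -> [9]
2. PUSH 39 -> [9, 39]
3. DROP -> [9]
4. DROP -> []
5. DUP -> []

[]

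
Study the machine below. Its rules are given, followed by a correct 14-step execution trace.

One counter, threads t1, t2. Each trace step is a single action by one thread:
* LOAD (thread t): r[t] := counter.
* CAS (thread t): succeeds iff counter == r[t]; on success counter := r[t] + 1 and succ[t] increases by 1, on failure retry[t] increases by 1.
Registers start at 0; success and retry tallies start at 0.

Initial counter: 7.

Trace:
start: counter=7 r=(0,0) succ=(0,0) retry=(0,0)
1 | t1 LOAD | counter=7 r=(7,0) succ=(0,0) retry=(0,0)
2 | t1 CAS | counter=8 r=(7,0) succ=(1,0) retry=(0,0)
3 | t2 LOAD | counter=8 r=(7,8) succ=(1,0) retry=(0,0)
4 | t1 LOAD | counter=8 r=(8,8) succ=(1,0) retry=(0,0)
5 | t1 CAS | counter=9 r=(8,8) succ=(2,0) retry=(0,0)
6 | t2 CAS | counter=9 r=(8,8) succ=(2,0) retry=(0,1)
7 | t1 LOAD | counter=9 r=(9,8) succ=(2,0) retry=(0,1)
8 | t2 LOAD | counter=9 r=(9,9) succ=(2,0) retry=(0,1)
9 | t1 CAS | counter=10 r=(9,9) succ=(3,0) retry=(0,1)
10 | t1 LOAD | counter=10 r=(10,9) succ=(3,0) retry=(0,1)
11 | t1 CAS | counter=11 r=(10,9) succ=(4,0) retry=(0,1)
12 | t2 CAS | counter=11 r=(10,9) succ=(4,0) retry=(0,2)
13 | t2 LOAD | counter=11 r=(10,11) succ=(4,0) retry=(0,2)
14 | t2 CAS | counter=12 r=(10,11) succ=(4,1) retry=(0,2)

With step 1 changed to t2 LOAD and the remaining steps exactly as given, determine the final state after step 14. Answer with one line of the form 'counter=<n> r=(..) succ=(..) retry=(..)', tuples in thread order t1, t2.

(re-executing from step 1 with the substitution; state before step 1: counter=7 r=(0,0) succ=(0,0) retry=(0,0))
1 | t2 LOAD | counter=7 r=(0,7) succ=(0,0) retry=(0,0)
2 | t1 CAS | counter=7 r=(0,7) succ=(0,0) retry=(1,0)
3 | t2 LOAD | counter=7 r=(0,7) succ=(0,0) retry=(1,0)
4 | t1 LOAD | counter=7 r=(7,7) succ=(0,0) retry=(1,0)
5 | t1 CAS | counter=8 r=(7,7) succ=(1,0) retry=(1,0)
6 | t2 CAS | counter=8 r=(7,7) succ=(1,0) retry=(1,1)
7 | t1 LOAD | counter=8 r=(8,7) succ=(1,0) retry=(1,1)
8 | t2 LOAD | counter=8 r=(8,8) succ=(1,0) retry=(1,1)
9 | t1 CAS | counter=9 r=(8,8) succ=(2,0) retry=(1,1)
10 | t1 LOAD | counter=9 r=(9,8) succ=(2,0) retry=(1,1)
11 | t1 CAS | counter=10 r=(9,8) succ=(3,0) retry=(1,1)
12 | t2 CAS | counter=10 r=(9,8) succ=(3,0) retry=(1,2)
13 | t2 LOAD | counter=10 r=(9,10) succ=(3,0) retry=(1,2)
14 | t2 CAS | counter=11 r=(9,10) succ=(3,1) retry=(1,2)

counter=11 r=(9,10) succ=(3,1) retry=(1,2)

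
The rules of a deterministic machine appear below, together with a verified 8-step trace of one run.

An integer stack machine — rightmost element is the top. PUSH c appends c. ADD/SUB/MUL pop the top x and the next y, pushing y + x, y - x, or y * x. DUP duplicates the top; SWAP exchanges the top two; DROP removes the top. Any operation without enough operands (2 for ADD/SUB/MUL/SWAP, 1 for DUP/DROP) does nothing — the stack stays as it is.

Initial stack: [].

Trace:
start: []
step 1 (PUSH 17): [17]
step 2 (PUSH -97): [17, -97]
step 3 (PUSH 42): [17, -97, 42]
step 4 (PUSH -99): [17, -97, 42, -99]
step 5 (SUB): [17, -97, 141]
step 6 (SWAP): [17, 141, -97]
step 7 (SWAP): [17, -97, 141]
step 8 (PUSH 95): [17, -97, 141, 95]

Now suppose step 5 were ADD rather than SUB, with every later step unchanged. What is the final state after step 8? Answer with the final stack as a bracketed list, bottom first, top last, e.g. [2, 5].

(re-executing from step 5 with the substitution; state before step 5: [17, -97, 42, -99])
step 5 (ADD): [17, -97, -57]
step 6 (SWAP): [17, -57, -97]
step 7 (SWAP): [17, -97, -57]
step 8 (PUSH 95): [17, -97, -57, 95]

[17, -97, -57, 95]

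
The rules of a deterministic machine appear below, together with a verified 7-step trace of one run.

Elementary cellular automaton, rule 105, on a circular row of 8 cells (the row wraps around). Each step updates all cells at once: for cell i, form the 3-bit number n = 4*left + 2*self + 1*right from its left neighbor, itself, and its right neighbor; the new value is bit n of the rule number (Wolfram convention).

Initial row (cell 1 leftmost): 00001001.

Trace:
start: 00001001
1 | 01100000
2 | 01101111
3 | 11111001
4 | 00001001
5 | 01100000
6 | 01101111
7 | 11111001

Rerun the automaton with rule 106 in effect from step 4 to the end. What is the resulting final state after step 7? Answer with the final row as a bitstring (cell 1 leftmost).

(re-executing steps 4..7 under rule 106; state before step 4: 11111001)
4 | 00001011
5 | 00010111
6 | 00101101
7 | 01011110

01011110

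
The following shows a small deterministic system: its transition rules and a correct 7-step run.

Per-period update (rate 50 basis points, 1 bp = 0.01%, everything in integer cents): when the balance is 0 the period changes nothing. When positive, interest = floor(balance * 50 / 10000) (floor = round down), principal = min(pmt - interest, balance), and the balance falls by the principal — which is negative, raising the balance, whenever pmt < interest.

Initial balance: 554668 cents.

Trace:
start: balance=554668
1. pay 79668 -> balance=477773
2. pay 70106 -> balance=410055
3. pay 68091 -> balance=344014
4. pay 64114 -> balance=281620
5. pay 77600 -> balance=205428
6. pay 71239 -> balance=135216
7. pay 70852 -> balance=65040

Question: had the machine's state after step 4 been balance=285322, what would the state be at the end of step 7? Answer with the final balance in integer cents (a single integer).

state after step 4 := balance=285322
5. pay 77600 -> balance=209148
6. pay 71239 -> balance=138954
7. pay 70852 -> balance=68796

68796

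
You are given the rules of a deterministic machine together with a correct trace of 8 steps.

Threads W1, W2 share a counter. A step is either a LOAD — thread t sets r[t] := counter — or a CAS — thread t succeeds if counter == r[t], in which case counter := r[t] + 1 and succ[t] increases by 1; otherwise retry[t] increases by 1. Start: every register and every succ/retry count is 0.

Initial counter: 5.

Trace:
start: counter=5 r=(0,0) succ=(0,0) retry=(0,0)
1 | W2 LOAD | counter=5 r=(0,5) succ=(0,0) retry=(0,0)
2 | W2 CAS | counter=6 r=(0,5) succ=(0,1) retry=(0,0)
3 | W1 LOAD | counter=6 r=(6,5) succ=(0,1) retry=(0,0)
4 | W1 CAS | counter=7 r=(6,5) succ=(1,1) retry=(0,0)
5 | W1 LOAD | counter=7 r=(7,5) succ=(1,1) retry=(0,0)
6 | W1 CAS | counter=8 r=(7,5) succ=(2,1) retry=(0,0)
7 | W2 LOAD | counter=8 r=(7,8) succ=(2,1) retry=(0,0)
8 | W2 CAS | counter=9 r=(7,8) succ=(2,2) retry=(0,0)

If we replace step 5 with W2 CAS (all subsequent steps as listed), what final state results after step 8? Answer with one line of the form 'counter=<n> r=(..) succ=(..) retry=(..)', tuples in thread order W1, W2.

counter=8 r=(6,7) succ=(1,2) retry=(1,1)

(re-executing from step 5 with the substitution; state before step 5: counter=7 r=(6,5) succ=(1,1) retry=(0,0))
5 | W2 CAS | counter=7 r=(6,5) succ=(1,1) retry=(0,1)
6 | W1 CAS | counter=7 r=(6,5) succ=(1,1) retry=(1,1)
7 | W2 LOAD | counter=7 r=(6,7) succ=(1,1) retry=(1,1)
8 | W2 CAS | counter=8 r=(6,7) succ=(1,2) retry=(1,1)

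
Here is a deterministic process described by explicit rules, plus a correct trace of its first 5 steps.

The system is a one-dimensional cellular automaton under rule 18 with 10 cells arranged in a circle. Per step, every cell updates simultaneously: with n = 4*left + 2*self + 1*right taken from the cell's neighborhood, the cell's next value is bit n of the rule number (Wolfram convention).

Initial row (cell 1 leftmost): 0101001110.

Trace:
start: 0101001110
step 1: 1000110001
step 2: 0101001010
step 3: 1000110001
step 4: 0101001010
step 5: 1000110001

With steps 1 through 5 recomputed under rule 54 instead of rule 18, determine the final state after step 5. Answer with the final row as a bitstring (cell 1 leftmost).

1101110001

(re-executing steps 1..5 under rule 54; state before step 1: 0101001110)
step 1: 1111110001
step 2: 0000001010
step 3: 0000011111
step 4: 1000100000
step 5: 1101110001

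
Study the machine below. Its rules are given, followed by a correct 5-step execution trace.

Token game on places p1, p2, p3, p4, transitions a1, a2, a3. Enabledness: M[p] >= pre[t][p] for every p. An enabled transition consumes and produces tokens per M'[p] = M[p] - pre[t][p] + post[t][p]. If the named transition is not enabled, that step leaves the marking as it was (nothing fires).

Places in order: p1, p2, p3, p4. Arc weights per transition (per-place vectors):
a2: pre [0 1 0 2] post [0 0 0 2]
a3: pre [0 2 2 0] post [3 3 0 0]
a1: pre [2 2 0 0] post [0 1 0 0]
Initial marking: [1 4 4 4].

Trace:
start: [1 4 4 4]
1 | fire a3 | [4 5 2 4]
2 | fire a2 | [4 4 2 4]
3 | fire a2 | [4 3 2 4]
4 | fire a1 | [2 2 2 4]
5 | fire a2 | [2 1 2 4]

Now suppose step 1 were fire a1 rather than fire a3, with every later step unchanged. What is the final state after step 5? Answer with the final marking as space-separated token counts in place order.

(re-executing from step 1 with the substitution; state before step 1: [1 4 4 4])
1 | fire a1 | [1 4 4 4]
2 | fire a2 | [1 3 4 4]
3 | fire a2 | [1 2 4 4]
4 | fire a1 | [1 2 4 4]
5 | fire a2 | [1 1 4 4]

1 1 4 4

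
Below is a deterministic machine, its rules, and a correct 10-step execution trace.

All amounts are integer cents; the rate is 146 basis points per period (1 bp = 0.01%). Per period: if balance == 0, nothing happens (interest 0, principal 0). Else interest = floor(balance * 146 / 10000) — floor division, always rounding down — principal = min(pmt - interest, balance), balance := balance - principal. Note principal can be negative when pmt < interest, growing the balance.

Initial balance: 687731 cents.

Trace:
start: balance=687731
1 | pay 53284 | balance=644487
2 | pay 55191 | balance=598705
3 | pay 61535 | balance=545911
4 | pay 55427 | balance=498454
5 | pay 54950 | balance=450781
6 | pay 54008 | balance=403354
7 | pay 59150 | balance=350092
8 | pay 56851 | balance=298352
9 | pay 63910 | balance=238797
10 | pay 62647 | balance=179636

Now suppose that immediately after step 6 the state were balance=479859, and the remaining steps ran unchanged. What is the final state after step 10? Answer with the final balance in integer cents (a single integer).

260708

state after step 6 := balance=479859
7 | pay 59150 | balance=427714
8 | pay 56851 | balance=377107
9 | pay 63910 | balance=318702
10 | pay 62647 | balance=260708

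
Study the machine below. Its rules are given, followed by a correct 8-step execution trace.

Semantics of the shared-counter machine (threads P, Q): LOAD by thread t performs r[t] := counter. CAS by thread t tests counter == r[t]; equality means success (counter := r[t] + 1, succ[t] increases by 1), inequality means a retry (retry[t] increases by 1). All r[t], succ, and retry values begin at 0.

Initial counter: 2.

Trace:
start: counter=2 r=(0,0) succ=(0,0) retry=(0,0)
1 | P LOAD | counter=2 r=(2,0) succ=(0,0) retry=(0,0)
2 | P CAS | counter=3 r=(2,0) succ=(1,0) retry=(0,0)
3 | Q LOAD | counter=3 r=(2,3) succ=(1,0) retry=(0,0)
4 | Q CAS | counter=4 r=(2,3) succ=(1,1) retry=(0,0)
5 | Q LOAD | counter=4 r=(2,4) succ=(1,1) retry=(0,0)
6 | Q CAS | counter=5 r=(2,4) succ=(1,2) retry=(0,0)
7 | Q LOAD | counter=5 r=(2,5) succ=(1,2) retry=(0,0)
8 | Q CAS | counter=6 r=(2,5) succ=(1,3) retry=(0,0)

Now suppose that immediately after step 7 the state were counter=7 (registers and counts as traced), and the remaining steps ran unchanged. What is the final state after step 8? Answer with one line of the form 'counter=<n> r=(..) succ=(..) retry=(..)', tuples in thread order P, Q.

counter=7 r=(2,5) succ=(1,2) retry=(0,1)

state after step 7 := counter=7 r=(2,5) succ=(1,2) retry=(0,0)
8 | Q CAS | counter=7 r=(2,5) succ=(1,2) retry=(0,1)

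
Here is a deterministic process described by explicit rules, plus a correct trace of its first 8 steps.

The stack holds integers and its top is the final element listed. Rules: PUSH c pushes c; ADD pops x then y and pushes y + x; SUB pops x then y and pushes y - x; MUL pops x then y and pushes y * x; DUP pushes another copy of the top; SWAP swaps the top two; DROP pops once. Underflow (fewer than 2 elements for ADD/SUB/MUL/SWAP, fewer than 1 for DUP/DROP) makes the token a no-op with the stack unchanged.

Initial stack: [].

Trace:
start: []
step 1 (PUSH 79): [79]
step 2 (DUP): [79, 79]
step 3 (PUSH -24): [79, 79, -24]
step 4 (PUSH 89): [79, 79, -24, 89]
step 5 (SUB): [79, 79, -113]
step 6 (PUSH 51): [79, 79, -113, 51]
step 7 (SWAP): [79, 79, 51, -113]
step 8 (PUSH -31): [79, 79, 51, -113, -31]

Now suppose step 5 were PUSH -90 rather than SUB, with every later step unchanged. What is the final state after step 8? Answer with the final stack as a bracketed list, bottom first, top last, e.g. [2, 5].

(re-executing from step 5 with the substitution; state before step 5: [79, 79, -24, 89])
step 5 (PUSH -90): [79, 79, -24, 89, -90]
step 6 (PUSH 51): [79, 79, -24, 89, -90, 51]
step 7 (SWAP): [79, 79, -24, 89, 51, -90]
step 8 (PUSH -31): [79, 79, -24, 89, 51, -90, -31]

[79, 79, -24, 89, 51, -90, -31]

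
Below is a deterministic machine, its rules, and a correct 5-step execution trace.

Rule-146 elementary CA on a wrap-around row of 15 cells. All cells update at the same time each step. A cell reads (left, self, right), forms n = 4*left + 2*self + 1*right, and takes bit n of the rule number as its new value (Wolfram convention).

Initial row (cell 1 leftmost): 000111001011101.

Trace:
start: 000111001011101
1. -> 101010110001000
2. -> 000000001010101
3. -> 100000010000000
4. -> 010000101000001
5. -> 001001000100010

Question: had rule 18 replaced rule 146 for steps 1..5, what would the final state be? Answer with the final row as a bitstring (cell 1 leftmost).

(re-executing steps 1..5 under rule 18; state before step 1: 000111001011101)
1. -> 101000110000000
2. -> 000101001000001
3. -> 101000110100010
4. -> 000101000010100
5. -> 001000100100010

001000100100010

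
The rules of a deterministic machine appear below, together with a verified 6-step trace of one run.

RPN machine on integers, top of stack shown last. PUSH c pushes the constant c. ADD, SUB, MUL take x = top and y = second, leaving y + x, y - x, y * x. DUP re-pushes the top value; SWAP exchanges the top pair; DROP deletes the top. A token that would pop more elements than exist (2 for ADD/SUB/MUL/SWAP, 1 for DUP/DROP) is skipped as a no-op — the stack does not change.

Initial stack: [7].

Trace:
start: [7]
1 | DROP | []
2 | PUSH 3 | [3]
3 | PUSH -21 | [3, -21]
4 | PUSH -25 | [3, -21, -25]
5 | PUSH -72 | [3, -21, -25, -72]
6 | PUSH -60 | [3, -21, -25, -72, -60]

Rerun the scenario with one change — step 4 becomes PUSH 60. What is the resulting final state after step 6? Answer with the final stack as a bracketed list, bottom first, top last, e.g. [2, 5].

(re-executing from step 4 with the substitution; state before step 4: [3, -21])
4 | PUSH 60 | [3, -21, 60]
5 | PUSH -72 | [3, -21, 60, -72]
6 | PUSH -60 | [3, -21, 60, -72, -60]

[3, -21, 60, -72, -60]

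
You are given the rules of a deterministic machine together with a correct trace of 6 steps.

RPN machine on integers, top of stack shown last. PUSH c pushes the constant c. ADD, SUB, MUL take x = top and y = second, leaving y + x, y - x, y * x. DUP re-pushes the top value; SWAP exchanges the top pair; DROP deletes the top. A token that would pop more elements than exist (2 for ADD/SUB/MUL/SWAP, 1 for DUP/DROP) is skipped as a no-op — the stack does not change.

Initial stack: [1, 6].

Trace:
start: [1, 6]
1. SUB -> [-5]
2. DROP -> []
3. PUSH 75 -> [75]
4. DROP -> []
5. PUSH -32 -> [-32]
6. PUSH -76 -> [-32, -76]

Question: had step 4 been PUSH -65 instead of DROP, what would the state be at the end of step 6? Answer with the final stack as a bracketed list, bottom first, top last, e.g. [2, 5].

[75, -65, -32, -76]

(re-executing from step 4 with the substitution; state before step 4: [75])
4. PUSH -65 -> [75, -65]
5. PUSH -32 -> [75, -65, -32]
6. PUSH -76 -> [75, -65, -32, -76]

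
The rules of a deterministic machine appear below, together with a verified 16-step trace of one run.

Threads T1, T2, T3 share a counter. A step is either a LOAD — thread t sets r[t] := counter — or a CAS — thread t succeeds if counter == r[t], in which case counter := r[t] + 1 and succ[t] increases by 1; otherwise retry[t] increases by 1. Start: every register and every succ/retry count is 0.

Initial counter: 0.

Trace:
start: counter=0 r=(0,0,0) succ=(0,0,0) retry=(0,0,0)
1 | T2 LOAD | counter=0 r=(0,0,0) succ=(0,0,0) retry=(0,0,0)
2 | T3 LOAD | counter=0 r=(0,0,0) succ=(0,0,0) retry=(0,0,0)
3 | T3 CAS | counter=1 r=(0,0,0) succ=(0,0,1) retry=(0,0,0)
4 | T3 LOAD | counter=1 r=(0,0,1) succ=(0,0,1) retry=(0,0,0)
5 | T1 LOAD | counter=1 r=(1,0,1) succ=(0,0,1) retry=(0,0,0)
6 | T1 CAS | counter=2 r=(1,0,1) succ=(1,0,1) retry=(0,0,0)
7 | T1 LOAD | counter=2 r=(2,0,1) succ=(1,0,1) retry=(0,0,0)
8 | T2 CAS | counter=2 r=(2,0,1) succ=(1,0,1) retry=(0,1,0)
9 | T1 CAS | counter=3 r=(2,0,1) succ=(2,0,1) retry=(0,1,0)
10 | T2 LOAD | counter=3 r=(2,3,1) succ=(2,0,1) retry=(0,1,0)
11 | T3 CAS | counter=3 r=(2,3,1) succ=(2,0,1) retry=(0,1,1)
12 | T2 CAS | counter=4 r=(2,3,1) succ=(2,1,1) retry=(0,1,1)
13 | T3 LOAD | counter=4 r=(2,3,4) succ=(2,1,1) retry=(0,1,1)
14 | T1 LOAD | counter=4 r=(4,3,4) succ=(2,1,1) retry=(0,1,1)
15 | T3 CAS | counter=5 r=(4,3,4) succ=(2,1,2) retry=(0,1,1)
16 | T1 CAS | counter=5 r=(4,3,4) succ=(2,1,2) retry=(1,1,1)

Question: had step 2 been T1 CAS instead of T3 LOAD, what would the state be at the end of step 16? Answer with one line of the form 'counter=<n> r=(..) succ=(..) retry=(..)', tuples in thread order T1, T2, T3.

counter=5 r=(4,3,4) succ=(3,1,1) retry=(1,1,2)

(re-executing from step 2 with the substitution; state before step 2: counter=0 r=(0,0,0) succ=(0,0,0) retry=(0,0,0))
2 | T1 CAS | counter=1 r=(0,0,0) succ=(1,0,0) retry=(0,0,0)
3 | T3 CAS | counter=1 r=(0,0,0) succ=(1,0,0) retry=(0,0,1)
4 | T3 LOAD | counter=1 r=(0,0,1) succ=(1,0,0) retry=(0,0,1)
5 | T1 LOAD | counter=1 r=(1,0,1) succ=(1,0,0) retry=(0,0,1)
6 | T1 CAS | counter=2 r=(1,0,1) succ=(2,0,0) retry=(0,0,1)
7 | T1 LOAD | counter=2 r=(2,0,1) succ=(2,0,0) retry=(0,0,1)
8 | T2 CAS | counter=2 r=(2,0,1) succ=(2,0,0) retry=(0,1,1)
9 | T1 CAS | counter=3 r=(2,0,1) succ=(3,0,0) retry=(0,1,1)
10 | T2 LOAD | counter=3 r=(2,3,1) succ=(3,0,0) retry=(0,1,1)
11 | T3 CAS | counter=3 r=(2,3,1) succ=(3,0,0) retry=(0,1,2)
12 | T2 CAS | counter=4 r=(2,3,1) succ=(3,1,0) retry=(0,1,2)
13 | T3 LOAD | counter=4 r=(2,3,4) succ=(3,1,0) retry=(0,1,2)
14 | T1 LOAD | counter=4 r=(4,3,4) succ=(3,1,0) retry=(0,1,2)
15 | T3 CAS | counter=5 r=(4,3,4) succ=(3,1,1) retry=(0,1,2)
16 | T1 CAS | counter=5 r=(4,3,4) succ=(3,1,1) retry=(1,1,2)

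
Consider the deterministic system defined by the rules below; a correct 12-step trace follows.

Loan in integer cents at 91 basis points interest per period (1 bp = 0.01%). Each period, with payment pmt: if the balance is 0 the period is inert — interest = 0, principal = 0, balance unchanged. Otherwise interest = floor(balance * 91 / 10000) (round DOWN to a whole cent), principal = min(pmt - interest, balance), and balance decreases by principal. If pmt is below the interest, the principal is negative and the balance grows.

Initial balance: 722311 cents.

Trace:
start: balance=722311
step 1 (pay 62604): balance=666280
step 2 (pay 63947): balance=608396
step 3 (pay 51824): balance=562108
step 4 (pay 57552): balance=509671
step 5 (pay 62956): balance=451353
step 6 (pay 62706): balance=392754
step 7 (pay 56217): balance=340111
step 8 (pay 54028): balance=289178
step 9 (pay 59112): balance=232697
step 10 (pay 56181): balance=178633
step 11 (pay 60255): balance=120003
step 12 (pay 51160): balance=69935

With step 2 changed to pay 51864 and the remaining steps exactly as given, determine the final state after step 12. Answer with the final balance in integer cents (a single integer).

83162

(re-executing from step 2 with the substitution; state before step 2: balance=666280)
step 2 (pay 51864): balance=620479
step 3 (pay 51824): balance=574301
step 4 (pay 57552): balance=521975
step 5 (pay 62956): balance=463768
step 6 (pay 62706): balance=405282
step 7 (pay 56217): balance=352753
step 8 (pay 54028): balance=301935
step 9 (pay 59112): balance=245570
step 10 (pay 56181): balance=191623
step 11 (pay 60255): balance=133111
step 12 (pay 51160): balance=83162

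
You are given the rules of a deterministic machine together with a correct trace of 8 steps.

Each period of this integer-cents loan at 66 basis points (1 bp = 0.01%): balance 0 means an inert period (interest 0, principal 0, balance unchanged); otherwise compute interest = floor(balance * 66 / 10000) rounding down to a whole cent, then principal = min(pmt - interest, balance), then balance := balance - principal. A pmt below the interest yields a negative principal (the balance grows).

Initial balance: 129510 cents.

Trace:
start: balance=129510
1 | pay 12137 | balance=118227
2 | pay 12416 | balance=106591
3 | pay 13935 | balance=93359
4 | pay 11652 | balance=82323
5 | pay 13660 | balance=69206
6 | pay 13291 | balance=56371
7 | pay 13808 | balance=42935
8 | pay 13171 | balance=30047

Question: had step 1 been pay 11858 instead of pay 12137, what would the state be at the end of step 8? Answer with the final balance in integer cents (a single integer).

(re-executing from step 1 with the substitution; state before step 1: balance=129510)
1 | pay 11858 | balance=118506
2 | pay 12416 | balance=106872
3 | pay 13935 | balance=93642
4 | pay 11652 | balance=82608
5 | pay 13660 | balance=69493
6 | pay 13291 | balance=56660
7 | pay 13808 | balance=43225
8 | pay 13171 | balance=30339

30339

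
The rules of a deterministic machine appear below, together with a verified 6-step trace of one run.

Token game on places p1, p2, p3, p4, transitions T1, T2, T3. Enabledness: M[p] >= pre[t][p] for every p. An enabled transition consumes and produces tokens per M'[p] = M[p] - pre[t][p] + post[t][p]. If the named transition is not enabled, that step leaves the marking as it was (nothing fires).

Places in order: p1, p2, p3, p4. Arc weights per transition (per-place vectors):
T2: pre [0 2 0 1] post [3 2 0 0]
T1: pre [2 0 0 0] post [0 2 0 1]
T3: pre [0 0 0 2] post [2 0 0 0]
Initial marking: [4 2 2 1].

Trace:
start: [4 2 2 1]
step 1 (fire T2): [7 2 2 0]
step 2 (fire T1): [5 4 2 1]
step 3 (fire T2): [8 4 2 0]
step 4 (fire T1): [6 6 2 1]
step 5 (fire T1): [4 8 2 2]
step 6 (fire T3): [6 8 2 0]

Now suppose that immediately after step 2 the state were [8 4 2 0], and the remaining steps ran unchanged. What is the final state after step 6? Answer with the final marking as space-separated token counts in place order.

state after step 2 := [8 4 2 0]
step 3 (fire T2): [8 4 2 0]
step 4 (fire T1): [6 6 2 1]
step 5 (fire T1): [4 8 2 2]
step 6 (fire T3): [6 8 2 0]

6 8 2 0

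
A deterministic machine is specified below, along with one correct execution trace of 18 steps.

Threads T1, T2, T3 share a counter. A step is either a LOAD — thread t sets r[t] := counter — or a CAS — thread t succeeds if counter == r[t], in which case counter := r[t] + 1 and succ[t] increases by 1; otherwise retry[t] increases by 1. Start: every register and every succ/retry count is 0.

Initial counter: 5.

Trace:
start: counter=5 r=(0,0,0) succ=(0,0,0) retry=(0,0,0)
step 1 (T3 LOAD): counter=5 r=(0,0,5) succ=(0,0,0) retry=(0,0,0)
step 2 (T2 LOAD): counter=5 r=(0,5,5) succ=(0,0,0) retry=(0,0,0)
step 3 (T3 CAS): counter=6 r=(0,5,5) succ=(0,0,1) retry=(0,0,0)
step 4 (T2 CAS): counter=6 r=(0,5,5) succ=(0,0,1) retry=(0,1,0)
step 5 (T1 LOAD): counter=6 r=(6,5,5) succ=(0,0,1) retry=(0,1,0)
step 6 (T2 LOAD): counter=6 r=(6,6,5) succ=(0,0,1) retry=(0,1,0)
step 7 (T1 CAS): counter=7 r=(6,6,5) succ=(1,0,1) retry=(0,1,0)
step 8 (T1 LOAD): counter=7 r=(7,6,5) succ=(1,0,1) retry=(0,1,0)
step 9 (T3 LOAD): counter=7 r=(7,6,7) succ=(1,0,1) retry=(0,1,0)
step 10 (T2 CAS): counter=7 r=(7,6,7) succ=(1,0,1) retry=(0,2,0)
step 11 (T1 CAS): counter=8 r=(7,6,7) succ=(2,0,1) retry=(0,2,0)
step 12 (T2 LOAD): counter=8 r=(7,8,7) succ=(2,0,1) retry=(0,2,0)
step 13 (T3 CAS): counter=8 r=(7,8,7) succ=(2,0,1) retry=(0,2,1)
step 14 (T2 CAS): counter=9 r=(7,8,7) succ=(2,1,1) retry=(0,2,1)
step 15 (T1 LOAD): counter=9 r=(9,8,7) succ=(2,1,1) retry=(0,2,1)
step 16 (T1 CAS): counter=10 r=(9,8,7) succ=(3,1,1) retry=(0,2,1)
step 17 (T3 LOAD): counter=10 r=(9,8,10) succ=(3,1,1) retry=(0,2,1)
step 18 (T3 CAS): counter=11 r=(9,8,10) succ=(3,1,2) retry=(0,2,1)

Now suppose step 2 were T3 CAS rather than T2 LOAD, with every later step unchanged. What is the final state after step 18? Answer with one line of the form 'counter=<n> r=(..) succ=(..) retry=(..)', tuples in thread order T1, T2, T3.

(re-executing from step 2 with the substitution; state before step 2: counter=5 r=(0,0,5) succ=(0,0,0) retry=(0,0,0))
step 2 (T3 CAS): counter=6 r=(0,0,5) succ=(0,0,1) retry=(0,0,0)
step 3 (T3 CAS): counter=6 r=(0,0,5) succ=(0,0,1) retry=(0,0,1)
step 4 (T2 CAS): counter=6 r=(0,0,5) succ=(0,0,1) retry=(0,1,1)
step 5 (T1 LOAD): counter=6 r=(6,0,5) succ=(0,0,1) retry=(0,1,1)
step 6 (T2 LOAD): counter=6 r=(6,6,5) succ=(0,0,1) retry=(0,1,1)
step 7 (T1 CAS): counter=7 r=(6,6,5) succ=(1,0,1) retry=(0,1,1)
step 8 (T1 LOAD): counter=7 r=(7,6,5) succ=(1,0,1) retry=(0,1,1)
step 9 (T3 LOAD): counter=7 r=(7,6,7) succ=(1,0,1) retry=(0,1,1)
step 10 (T2 CAS): counter=7 r=(7,6,7) succ=(1,0,1) retry=(0,2,1)
step 11 (T1 CAS): counter=8 r=(7,6,7) succ=(2,0,1) retry=(0,2,1)
step 12 (T2 LOAD): counter=8 r=(7,8,7) succ=(2,0,1) retry=(0,2,1)
step 13 (T3 CAS): counter=8 r=(7,8,7) succ=(2,0,1) retry=(0,2,2)
step 14 (T2 CAS): counter=9 r=(7,8,7) succ=(2,1,1) retry=(0,2,2)
step 15 (T1 LOAD): counter=9 r=(9,8,7) succ=(2,1,1) retry=(0,2,2)
step 16 (T1 CAS): counter=10 r=(9,8,7) succ=(3,1,1) retry=(0,2,2)
step 17 (T3 LOAD): counter=10 r=(9,8,10) succ=(3,1,1) retry=(0,2,2)
step 18 (T3 CAS): counter=11 r=(9,8,10) succ=(3,1,2) retry=(0,2,2)

counter=11 r=(9,8,10) succ=(3,1,2) retry=(0,2,2)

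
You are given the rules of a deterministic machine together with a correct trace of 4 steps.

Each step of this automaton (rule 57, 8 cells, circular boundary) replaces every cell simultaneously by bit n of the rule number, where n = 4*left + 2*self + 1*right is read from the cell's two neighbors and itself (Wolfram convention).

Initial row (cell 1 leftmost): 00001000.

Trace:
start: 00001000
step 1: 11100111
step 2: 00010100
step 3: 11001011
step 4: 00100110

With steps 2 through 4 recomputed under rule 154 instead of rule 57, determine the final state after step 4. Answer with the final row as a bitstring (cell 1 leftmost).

(re-executing steps 2..4 under rule 154; state before step 2: 11100111)
step 2: 11011111
step 3: 10011111
step 4: 01111111

01111111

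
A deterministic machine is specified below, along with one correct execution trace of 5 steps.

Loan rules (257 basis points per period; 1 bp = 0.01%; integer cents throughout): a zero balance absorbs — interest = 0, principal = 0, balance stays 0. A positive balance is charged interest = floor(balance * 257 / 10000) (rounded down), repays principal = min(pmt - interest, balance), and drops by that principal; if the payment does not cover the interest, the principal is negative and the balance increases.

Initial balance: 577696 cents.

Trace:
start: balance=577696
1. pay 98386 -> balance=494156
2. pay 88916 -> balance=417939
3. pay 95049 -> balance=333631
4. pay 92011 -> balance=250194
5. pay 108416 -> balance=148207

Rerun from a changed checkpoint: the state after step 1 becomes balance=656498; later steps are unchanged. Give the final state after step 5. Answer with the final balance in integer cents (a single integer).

327892

state after step 1 := balance=656498
2. pay 88916 -> balance=584453
3. pay 95049 -> balance=504424
4. pay 92011 -> balance=425376
5. pay 108416 -> balance=327892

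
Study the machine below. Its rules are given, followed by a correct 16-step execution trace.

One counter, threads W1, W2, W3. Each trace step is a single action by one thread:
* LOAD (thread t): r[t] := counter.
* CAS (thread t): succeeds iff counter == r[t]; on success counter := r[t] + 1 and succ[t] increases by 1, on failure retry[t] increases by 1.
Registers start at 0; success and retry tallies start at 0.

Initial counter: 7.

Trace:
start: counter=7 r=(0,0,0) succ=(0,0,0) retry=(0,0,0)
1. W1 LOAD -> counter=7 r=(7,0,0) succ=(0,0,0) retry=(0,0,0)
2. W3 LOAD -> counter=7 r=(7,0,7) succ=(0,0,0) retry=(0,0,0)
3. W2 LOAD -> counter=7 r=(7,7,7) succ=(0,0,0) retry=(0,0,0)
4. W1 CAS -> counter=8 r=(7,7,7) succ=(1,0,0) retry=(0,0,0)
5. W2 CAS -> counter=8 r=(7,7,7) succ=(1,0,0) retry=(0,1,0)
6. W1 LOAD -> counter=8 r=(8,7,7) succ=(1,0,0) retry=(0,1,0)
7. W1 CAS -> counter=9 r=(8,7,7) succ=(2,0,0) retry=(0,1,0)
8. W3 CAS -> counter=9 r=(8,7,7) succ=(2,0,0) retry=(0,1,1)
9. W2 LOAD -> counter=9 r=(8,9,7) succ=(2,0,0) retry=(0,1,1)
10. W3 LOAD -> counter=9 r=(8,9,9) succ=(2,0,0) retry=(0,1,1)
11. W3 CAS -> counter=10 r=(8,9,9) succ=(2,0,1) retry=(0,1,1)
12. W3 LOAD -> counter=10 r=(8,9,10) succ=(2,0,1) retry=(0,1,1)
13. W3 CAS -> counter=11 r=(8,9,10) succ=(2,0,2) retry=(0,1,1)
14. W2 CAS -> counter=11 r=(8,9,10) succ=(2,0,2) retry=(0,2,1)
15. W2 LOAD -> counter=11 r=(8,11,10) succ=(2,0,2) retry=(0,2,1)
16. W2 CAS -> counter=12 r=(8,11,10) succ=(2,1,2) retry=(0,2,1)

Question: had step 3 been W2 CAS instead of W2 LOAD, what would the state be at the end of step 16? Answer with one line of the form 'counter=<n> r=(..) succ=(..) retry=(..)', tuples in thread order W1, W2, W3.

(re-executing from step 3 with the substitution; state before step 3: counter=7 r=(7,0,7) succ=(0,0,0) retry=(0,0,0))
3. W2 CAS -> counter=7 r=(7,0,7) succ=(0,0,0) retry=(0,1,0)
4. W1 CAS -> counter=8 r=(7,0,7) succ=(1,0,0) retry=(0,1,0)
5. W2 CAS -> counter=8 r=(7,0,7) succ=(1,0,0) retry=(0,2,0)
6. W1 LOAD -> counter=8 r=(8,0,7) succ=(1,0,0) retry=(0,2,0)
7. W1 CAS -> counter=9 r=(8,0,7) succ=(2,0,0) retry=(0,2,0)
8. W3 CAS -> counter=9 r=(8,0,7) succ=(2,0,0) retry=(0,2,1)
9. W2 LOAD -> counter=9 r=(8,9,7) succ=(2,0,0) retry=(0,2,1)
10. W3 LOAD -> counter=9 r=(8,9,9) succ=(2,0,0) retry=(0,2,1)
11. W3 CAS -> counter=10 r=(8,9,9) succ=(2,0,1) retry=(0,2,1)
12. W3 LOAD -> counter=10 r=(8,9,10) succ=(2,0,1) retry=(0,2,1)
13. W3 CAS -> counter=11 r=(8,9,10) succ=(2,0,2) retry=(0,2,1)
14. W2 CAS -> counter=11 r=(8,9,10) succ=(2,0,2) retry=(0,3,1)
15. W2 LOAD -> counter=11 r=(8,11,10) succ=(2,0,2) retry=(0,3,1)
16. W2 CAS -> counter=12 r=(8,11,10) succ=(2,1,2) retry=(0,3,1)

counter=12 r=(8,11,10) succ=(2,1,2) retry=(0,3,1)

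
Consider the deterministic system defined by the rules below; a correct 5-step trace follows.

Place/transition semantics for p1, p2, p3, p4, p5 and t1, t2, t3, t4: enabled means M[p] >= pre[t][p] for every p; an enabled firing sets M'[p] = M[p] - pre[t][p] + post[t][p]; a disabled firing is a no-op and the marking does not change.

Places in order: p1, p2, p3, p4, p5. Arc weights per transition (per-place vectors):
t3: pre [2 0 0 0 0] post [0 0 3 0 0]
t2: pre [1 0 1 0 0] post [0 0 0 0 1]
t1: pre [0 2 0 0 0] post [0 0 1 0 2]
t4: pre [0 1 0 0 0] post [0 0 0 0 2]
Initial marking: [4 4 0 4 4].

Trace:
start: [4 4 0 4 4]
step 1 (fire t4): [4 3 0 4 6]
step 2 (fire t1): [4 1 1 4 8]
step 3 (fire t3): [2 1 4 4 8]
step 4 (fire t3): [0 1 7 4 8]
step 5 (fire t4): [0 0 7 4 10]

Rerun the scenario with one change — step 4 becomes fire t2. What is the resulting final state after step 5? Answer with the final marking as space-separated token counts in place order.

1 0 3 4 11

(re-executing from step 4 with the substitution; state before step 4: [2 1 4 4 8])
step 4 (fire t2): [1 1 3 4 9]
step 5 (fire t4): [1 0 3 4 11]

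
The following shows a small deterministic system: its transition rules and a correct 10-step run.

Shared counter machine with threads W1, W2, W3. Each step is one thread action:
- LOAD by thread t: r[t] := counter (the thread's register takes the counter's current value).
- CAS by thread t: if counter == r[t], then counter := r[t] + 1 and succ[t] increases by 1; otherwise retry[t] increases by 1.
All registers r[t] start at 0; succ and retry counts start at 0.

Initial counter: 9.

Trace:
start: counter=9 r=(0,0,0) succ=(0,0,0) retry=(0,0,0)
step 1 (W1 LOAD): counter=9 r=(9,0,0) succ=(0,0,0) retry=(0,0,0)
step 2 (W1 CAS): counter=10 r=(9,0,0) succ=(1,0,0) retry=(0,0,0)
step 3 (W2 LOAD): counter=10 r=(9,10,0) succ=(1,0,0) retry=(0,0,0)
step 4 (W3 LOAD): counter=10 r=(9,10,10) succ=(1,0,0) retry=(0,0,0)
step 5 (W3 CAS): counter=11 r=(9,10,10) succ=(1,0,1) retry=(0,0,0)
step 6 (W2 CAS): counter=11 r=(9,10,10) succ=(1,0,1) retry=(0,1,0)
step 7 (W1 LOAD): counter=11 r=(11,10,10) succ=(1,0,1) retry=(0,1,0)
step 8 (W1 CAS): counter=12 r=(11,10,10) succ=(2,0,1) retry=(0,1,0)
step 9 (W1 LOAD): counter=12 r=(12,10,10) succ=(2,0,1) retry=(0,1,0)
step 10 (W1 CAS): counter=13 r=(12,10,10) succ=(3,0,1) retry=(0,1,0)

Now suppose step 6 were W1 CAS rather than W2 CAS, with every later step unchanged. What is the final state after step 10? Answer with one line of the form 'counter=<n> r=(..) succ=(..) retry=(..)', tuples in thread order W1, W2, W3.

counter=13 r=(12,10,10) succ=(3,0,1) retry=(1,0,0)

(re-executing from step 6 with the substitution; state before step 6: counter=11 r=(9,10,10) succ=(1,0,1) retry=(0,0,0))
step 6 (W1 CAS): counter=11 r=(9,10,10) succ=(1,0,1) retry=(1,0,0)
step 7 (W1 LOAD): counter=11 r=(11,10,10) succ=(1,0,1) retry=(1,0,0)
step 8 (W1 CAS): counter=12 r=(11,10,10) succ=(2,0,1) retry=(1,0,0)
step 9 (W1 LOAD): counter=12 r=(12,10,10) succ=(2,0,1) retry=(1,0,0)
step 10 (W1 CAS): counter=13 r=(12,10,10) succ=(3,0,1) retry=(1,0,0)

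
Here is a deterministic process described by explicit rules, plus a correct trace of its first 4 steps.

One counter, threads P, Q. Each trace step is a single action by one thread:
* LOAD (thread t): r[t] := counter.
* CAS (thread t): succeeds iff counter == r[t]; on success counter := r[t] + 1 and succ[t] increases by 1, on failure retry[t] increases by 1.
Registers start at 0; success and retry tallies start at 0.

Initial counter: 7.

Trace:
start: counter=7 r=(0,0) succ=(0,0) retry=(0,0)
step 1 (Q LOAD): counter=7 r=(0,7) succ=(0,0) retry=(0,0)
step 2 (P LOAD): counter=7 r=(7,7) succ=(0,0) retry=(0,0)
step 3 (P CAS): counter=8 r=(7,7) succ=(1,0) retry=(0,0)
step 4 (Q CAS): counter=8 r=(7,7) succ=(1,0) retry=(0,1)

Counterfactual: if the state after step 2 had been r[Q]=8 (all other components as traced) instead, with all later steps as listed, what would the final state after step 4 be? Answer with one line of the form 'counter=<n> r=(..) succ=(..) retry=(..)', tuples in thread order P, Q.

state after step 2 := counter=7 r=(7,8) succ=(0,0) retry=(0,0)
step 3 (P CAS): counter=8 r=(7,8) succ=(1,0) retry=(0,0)
step 4 (Q CAS): counter=9 r=(7,8) succ=(1,1) retry=(0,0)

counter=9 r=(7,8) succ=(1,1) retry=(0,0)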